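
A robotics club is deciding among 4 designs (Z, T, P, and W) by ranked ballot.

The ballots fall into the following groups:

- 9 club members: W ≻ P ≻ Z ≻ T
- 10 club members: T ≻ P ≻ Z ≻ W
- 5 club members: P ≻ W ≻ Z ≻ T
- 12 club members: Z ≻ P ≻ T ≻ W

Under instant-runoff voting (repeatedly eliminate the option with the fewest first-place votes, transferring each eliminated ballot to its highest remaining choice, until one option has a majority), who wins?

Z

Round 1: Z 12, T 10, W 9, P 5. P has the fewest and is eliminated.
Round 2: W 14, Z 12, T 10. T has the fewest and is eliminated.
Round 3: Z 22, W 14. Z has a majority.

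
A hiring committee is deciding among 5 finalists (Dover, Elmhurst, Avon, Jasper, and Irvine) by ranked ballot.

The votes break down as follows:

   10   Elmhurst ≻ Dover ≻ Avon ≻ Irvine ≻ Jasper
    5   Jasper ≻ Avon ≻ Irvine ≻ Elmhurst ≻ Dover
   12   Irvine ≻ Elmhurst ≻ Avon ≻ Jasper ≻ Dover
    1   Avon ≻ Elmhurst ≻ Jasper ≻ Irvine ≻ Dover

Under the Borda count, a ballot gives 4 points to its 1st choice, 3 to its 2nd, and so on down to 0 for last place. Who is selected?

Borda scores:
  Dover: 10·3 + 5·0 + 12·0 + 0 = 30
  Elmhurst: 10·4 + 5·1 + 12·3 + 3 = 84
  Avon: 10·2 + 5·3 + 12·2 + 4 = 63
  Jasper: 10·0 + 5·4 + 12·1 + 2 = 34
  Irvine: 10·1 + 5·2 + 12·4 + 1 = 69
Elmhurst has the highest total.

Elmhurst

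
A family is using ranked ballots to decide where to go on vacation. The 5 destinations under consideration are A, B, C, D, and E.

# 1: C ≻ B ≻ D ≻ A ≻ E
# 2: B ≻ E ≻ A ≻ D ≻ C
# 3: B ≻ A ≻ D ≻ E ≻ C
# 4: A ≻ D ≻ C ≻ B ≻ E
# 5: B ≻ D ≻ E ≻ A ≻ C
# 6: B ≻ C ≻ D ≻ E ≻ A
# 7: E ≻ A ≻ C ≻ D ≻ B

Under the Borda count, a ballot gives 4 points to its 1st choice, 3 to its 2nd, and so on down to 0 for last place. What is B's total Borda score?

20

Borda scores:
  A: 1 + 2 + 3 + 4 + 1 + 0 + 3 = 14
  B: 3 + 4 + 4 + 1 + 4 + 4 + 0 = 20
  C: 4 + 0 + 0 + 2 + 0 + 3 + 2 = 11
  D: 2 + 1 + 2 + 3 + 3 + 2 + 1 = 14
  E: 0 + 3 + 1 + 0 + 2 + 1 + 4 = 11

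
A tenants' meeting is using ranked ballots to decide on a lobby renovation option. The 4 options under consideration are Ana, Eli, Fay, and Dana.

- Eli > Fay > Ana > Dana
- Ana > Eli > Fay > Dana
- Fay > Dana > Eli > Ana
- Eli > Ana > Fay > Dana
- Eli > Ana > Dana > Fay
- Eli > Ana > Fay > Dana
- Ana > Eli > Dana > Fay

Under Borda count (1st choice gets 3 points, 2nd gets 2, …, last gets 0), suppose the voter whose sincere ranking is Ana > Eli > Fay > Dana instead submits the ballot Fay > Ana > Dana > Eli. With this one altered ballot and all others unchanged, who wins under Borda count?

Eli

Borda totals with the altered ballot: Ana 12, Eli 15, Fay 10, Dana 5.
The winner is unchanged: still Eli.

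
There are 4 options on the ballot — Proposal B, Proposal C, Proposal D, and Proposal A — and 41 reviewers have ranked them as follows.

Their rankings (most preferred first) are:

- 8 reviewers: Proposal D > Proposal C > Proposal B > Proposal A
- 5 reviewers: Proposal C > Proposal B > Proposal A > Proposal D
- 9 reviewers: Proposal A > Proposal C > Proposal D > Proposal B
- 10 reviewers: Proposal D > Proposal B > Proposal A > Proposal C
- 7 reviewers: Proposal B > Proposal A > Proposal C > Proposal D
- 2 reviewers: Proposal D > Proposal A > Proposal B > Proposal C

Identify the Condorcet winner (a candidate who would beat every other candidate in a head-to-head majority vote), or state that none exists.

No Condorcet winner

Head-to-head results (41 voters total):
Proposal B vs Proposal C: Proposal C wins 22–19.
Proposal B vs Proposal D: Proposal D wins 29–12.
Proposal B vs Proposal A: Proposal B wins 30–11.
Proposal C vs Proposal D: Proposal C wins 21–20.
Proposal C vs Proposal A: Proposal A wins 28–13.
Proposal D vs Proposal A: Proposal A wins 21–20.
No candidate beats all others: Proposal B beats Proposal A beats Proposal C beats Proposal B, a majority cycle.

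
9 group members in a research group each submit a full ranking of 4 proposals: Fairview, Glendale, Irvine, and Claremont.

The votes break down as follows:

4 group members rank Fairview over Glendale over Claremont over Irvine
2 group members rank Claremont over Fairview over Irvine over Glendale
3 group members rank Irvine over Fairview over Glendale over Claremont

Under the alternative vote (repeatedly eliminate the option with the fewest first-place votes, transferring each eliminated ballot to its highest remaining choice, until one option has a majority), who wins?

Round 1: Fairview 4, Irvine 3, Claremont 2, Glendale 0. Glendale has the fewest and is eliminated.
Round 2: Fairview 4, Irvine 3, Claremont 2. Claremont has the fewest and is eliminated.
Round 3: Fairview 6, Irvine 3. Fairview has a majority.

Fairview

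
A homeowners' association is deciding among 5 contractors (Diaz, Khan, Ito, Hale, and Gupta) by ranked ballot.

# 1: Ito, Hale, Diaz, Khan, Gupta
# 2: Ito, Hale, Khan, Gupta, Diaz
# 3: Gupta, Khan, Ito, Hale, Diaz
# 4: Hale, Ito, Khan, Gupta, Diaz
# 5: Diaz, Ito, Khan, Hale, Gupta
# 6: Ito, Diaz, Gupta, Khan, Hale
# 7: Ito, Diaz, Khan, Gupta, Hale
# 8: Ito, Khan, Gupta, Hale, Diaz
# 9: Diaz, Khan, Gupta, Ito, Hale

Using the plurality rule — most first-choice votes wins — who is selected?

First-place vote totals:
  Diaz: 2
  Khan: 0
  Ito: 5
  Hale: 1
  Gupta: 1
Ito has the most first-place votes.

Ito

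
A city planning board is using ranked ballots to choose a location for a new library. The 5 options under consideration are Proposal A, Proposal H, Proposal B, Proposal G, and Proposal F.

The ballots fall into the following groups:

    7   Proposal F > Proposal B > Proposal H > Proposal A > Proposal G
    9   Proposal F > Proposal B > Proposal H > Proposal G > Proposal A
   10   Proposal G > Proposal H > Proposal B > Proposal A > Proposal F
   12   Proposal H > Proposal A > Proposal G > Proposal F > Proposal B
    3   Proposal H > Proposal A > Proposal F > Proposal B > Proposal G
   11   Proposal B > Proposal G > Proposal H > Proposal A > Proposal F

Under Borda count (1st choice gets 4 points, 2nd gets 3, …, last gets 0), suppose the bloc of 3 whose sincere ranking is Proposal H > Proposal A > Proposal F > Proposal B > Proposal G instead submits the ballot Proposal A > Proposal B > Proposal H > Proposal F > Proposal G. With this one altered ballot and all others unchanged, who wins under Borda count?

Borda totals with the altered ballot: Proposal A 76, Proposal H 138, Proposal B 121, Proposal G 106, Proposal F 79.
The winner is unchanged: still Proposal H.

Proposal H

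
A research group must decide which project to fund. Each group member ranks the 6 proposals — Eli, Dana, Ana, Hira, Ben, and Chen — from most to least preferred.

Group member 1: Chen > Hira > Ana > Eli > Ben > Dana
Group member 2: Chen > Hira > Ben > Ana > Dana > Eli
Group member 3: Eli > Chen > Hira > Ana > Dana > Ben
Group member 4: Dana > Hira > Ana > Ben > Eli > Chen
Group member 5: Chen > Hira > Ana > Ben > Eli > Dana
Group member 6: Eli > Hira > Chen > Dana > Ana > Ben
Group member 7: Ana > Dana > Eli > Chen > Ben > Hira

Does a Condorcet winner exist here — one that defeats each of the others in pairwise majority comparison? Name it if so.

Head-to-head results (7 voters total):
Eli vs Dana: Eli wins 4–3.
Eli vs Ana: Ana wins 5–2.
Eli vs Hira: Hira wins 4–3.
Eli vs Ben: Eli wins 4–3.
Eli vs Chen: Eli wins 4–3.
Dana vs Ana: Ana wins 5–2.
Dana vs Hira: Hira wins 5–2.
Dana vs Ben: Dana wins 4–3.
Dana vs Chen: Chen wins 5–2.
Ana vs Hira: Hira wins 6–1.
Ana vs Ben: Ana wins 6–1.
Ana vs Chen: Chen wins 5–2.
Hira vs Ben: Hira wins 6–1.
Hira vs Chen: Chen wins 5–2.
Ben vs Chen: Chen wins 6–1.
No candidate beats all others: Eli beats Chen beats Ana beats Eli, a majority cycle.

No Condorcet winner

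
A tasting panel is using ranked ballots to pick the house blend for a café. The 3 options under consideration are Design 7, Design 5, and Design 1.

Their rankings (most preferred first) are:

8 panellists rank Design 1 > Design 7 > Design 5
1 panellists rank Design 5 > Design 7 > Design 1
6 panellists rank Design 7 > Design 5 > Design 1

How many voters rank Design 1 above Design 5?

8

Ballots ranking Design 1 above Design 5: 8.
Ballots ranking Design 5 above Design 1: 1+6 = 7.
So 8 of 15 voters prefer Design 1 to Design 5.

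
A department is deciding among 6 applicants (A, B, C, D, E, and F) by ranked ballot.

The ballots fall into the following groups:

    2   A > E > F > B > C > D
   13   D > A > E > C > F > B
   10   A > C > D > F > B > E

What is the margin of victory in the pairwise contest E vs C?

5

Ballots ranking E above C: 2+13 = 15.
Ballots ranking C above E: 10.
E wins 15–10, a margin of 5.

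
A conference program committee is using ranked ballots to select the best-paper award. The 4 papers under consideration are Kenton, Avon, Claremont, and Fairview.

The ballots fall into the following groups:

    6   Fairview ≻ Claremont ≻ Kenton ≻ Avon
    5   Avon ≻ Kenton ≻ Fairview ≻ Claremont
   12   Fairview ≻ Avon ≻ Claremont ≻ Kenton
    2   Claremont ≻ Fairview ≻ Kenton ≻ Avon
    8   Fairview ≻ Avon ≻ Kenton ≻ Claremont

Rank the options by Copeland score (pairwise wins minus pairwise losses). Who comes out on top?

Pairwise results:
  Kenton vs Avon: Avon wins 25–8.
  Kenton vs Claremont: Claremont wins 20–13.
  Kenton vs Fairview: Fairview wins 28–5.
  Avon vs Claremont: Avon wins 25–8.
  Avon vs Fairview: Fairview wins 28–5.
  Claremont vs Fairview: Fairview wins 31–2.
Copeland scores (wins − losses):
  Kenton: 0 − 3 = -3
  Avon: 2 − 1 = 1
  Claremont: 1 − 2 = -1
  Fairview: 3 − 0 = 3
Fairview has the best Copeland score.

Fairview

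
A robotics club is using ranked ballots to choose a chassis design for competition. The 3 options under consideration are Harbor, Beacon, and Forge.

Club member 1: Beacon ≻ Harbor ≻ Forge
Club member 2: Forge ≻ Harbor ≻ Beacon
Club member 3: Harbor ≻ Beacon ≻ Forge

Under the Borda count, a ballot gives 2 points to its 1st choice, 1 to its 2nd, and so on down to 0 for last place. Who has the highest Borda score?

Harbor

Borda scores:
  Harbor: 1 + 1 + 2 = 4
  Beacon: 2 + 0 + 1 = 3
  Forge: 0 + 2 + 0 = 2
Harbor has the highest total.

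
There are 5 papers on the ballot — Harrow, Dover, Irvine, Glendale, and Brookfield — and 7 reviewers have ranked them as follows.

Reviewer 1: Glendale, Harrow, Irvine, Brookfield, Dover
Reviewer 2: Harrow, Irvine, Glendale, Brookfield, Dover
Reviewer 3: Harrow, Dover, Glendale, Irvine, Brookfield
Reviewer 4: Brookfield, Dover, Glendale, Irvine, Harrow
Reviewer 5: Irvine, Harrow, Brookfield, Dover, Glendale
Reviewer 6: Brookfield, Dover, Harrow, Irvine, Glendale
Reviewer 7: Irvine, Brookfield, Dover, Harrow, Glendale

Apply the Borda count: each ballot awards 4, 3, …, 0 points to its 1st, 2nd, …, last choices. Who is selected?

Borda scores:
  Harrow: 3 + 4 + 4 + 0 + 3 + 2 + 1 = 17
  Dover: 0 + 0 + 3 + 3 + 1 + 3 + 2 = 12
  Irvine: 2 + 3 + 1 + 1 + 4 + 1 + 4 = 16
  Glendale: 4 + 2 + 2 + 2 + 0 + 0 + 0 = 10
  Brookfield: 1 + 1 + 0 + 4 + 2 + 4 + 3 = 15
Harrow has the highest total.

Harrow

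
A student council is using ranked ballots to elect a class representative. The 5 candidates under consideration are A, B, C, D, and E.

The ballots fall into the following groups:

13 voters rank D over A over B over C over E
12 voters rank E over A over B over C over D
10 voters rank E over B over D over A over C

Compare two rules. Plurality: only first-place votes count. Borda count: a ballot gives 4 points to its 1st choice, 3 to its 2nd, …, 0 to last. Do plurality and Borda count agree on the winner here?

Yes

Plurality first-place counts: A 0, B 0, C 0, D 13, E 22 → E.
Borda totals: A 85, B 80, C 25, D 72, E 88 → E.
The two rules agree on E.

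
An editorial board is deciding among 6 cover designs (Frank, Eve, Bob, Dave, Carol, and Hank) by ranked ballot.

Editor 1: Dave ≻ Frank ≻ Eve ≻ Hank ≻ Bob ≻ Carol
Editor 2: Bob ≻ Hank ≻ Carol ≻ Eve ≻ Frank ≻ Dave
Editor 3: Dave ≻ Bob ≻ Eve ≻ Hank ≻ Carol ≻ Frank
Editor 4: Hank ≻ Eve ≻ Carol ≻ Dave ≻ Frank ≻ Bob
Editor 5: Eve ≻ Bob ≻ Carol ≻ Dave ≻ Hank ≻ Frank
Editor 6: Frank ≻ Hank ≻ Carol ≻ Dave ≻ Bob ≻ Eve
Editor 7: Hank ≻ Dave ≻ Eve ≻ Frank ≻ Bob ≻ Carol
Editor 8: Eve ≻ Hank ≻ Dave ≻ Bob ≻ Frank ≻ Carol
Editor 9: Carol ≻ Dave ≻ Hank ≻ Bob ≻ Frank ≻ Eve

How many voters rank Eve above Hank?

4

Ballots ranking Eve above Hank: 4.
Ballots ranking Hank above Eve: 5.
So 4 of 9 voters prefer Eve to Hank.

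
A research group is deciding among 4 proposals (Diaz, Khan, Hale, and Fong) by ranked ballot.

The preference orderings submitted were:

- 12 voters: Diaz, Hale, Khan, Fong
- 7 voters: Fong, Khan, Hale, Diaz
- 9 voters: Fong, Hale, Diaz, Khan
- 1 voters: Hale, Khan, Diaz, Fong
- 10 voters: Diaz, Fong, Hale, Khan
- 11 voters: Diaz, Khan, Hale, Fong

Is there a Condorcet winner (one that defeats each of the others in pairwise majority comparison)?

Yes

Head-to-head results (50 voters total):
Diaz vs Khan: Diaz wins 42–8.
Diaz vs Hale: Diaz wins 33–17.
Diaz vs Fong: Diaz wins 34–16.
Khan vs Hale: Hale wins 32–18.
Khan vs Fong: Fong wins 26–24.
Hale vs Fong: Fong wins 26–24.
Diaz beats each rival — Khan (42–8), Hale (33–17), Fong (34–16) — so Diaz is the Condorcet winner.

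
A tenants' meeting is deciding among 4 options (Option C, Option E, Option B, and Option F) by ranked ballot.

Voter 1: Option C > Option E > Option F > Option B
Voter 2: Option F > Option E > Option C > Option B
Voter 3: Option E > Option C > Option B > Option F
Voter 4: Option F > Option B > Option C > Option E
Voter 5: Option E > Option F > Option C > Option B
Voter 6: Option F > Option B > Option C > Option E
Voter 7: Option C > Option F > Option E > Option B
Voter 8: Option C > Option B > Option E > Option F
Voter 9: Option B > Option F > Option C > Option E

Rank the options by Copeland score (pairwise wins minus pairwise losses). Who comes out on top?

Pairwise results:
  Option C vs Option E: Option C wins 6–3.
  Option C vs Option B: Option C wins 6–3.
  Option C vs Option F: Option F wins 5–4.
  Option E vs Option B: Option E wins 5–4.
  Option E vs Option F: Option F wins 5–4.
  Option B vs Option F: Option F wins 6–3.
Copeland scores (wins − losses):
  Option C: 2 − 1 = 1
  Option E: 1 − 2 = -1
  Option B: 0 − 3 = -3
  Option F: 3 − 0 = 3
Option F has the best Copeland score.

Option F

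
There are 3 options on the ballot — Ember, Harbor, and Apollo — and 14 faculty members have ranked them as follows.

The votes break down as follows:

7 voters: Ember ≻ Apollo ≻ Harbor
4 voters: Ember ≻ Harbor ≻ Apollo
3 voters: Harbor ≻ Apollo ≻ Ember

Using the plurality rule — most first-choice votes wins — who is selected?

Ember

First-place vote totals:
  Ember: 11
  Harbor: 3
  Apollo: 0
Ember has the most first-place votes.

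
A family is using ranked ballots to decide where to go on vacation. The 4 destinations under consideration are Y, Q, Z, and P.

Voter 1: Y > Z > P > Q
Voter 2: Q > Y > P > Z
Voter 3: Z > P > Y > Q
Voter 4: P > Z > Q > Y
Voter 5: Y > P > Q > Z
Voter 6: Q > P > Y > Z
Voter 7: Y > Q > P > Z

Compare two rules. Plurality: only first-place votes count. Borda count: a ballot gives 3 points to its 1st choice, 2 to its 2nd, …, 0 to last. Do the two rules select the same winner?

Yes

Plurality first-place counts: Y 3, Q 2, Z 1, P 1 → Y.
Borda totals: Y 13, Q 10, Z 7, P 12 → Y.
The two rules agree on Y.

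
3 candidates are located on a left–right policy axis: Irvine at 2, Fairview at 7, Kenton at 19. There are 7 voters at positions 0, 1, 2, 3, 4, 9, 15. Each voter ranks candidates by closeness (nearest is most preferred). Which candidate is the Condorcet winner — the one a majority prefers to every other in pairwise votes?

Irvine

With single-peaked preferences on a line, the Condorcet winner is the candidate closest to the median voter.
The median voter (position 3) is closest to Irvine at 2.
Check: Irvine vs Kenton — voters closer to Irvine: 6 of 7.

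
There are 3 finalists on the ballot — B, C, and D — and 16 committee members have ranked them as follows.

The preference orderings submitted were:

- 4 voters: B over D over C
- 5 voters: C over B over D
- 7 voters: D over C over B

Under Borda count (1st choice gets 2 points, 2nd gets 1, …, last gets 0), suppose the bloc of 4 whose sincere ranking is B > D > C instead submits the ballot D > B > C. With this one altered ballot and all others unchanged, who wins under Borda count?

Borda totals with the altered ballot: B 9, C 17, D 22.
The winner is unchanged: still D.

D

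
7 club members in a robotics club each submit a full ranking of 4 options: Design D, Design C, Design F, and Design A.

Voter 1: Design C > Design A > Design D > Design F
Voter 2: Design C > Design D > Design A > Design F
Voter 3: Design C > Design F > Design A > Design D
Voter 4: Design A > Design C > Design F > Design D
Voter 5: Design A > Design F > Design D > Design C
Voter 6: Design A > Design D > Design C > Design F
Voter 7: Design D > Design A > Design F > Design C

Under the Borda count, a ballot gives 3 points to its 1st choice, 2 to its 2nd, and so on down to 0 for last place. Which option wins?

Borda scores:
  Design D: 1 + 2 + 0 + 0 + 1 + 2 + 3 = 9
  Design C: 3 + 3 + 3 + 2 + 0 + 1 + 0 = 12
  Design F: 0 + 0 + 2 + 1 + 2 + 0 + 1 = 6
  Design A: 2 + 1 + 1 + 3 + 3 + 3 + 2 = 15
Design A has the highest total.

Design A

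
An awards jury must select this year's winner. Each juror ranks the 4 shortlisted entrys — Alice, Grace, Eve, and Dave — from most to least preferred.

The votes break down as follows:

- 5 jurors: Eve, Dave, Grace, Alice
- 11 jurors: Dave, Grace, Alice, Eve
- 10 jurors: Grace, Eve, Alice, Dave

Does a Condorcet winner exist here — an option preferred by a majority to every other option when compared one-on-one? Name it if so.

There is no Condorcet winner

Head-to-head results (26 voters total):
Alice vs Grace: Grace wins 26–0.
Alice vs Eve: Eve wins 15–11.
Alice vs Dave: Dave wins 16–10.
Grace vs Eve: Grace wins 21–5.
Grace vs Dave: Dave wins 16–10.
Eve vs Dave: Eve wins 15–11.
No candidate beats all others: Grace beats Eve beats Dave beats Grace, a majority cycle.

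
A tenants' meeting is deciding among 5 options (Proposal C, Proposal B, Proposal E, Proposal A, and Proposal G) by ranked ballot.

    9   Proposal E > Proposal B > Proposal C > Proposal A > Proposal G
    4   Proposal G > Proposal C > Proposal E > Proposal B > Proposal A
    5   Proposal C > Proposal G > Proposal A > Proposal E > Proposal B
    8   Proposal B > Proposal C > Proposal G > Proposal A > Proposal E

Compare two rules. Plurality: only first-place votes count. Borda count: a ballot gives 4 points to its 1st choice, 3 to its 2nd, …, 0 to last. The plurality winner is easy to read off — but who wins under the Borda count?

Proposal C

Plurality first-place counts: Proposal C 5, Proposal B 8, Proposal E 9, Proposal A 0, Proposal G 4 → Proposal E.
Borda totals: Proposal C 74, Proposal B 63, Proposal E 49, Proposal A 27, Proposal G 47 → Proposal C.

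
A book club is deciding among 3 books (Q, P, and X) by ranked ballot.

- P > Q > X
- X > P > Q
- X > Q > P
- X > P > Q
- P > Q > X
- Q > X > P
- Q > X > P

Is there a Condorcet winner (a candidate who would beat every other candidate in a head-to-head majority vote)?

Head-to-head results (7 voters total):
Q vs P: P wins 4–3.
Q vs X: Q wins 4–3.
P vs X: X wins 5–2.
No candidate beats all others: Q beats X beats P beats Q, a majority cycle.

No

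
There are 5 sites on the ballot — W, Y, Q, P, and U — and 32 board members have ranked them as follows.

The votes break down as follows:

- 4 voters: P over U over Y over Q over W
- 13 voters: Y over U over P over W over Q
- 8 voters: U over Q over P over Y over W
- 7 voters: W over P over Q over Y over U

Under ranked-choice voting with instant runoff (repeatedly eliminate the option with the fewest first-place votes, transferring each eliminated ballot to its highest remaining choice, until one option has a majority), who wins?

Y

Round 1: Y 13, U 8, W 7, P 4, Q 0. Q has the fewest and is eliminated.
Round 2: Y 13, U 8, W 7, P 4. P has the fewest and is eliminated.
Round 3: Y 13, U 12, W 7. W has the fewest and is eliminated.
Round 4: Y 20, U 12. Y has a majority.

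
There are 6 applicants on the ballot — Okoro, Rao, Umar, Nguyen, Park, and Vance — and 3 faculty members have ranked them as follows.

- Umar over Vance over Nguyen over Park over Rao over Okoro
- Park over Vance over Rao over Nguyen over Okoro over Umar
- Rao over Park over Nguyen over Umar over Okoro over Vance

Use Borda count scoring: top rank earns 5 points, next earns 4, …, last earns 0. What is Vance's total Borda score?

8

Borda scores:
  Okoro: 0 + 1 + 1 = 2
  Rao: 1 + 3 + 5 = 9
  Umar: 5 + 0 + 2 = 7
  Nguyen: 3 + 2 + 3 = 8
  Park: 2 + 5 + 4 = 11
  Vance: 4 + 4 + 0 = 8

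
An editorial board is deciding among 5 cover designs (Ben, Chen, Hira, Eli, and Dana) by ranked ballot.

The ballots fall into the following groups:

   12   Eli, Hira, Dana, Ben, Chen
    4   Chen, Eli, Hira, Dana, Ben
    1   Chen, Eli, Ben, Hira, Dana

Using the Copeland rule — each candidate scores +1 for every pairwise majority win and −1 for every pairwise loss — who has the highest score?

Eli

Pairwise results:
  Ben vs Chen: Ben wins 12–5.
  Ben vs Hira: Hira wins 16–1.
  Ben vs Eli: Eli wins 17–0.
  Ben vs Dana: Dana wins 16–1.
  Chen vs Hira: Hira wins 12–5.
  Chen vs Eli: Eli wins 12–5.
  Chen vs Dana: Dana wins 12–5.
  Hira vs Eli: Eli wins 17–0.
  Hira vs Dana: Hira wins 17–0.
  Eli vs Dana: Eli wins 17–0.
Copeland scores (wins − losses):
  Ben: 1 − 3 = -2
  Chen: 0 − 4 = -4
  Hira: 3 − 1 = 2
  Eli: 4 − 0 = 4
  Dana: 2 − 2 = 0
Eli has the best Copeland score.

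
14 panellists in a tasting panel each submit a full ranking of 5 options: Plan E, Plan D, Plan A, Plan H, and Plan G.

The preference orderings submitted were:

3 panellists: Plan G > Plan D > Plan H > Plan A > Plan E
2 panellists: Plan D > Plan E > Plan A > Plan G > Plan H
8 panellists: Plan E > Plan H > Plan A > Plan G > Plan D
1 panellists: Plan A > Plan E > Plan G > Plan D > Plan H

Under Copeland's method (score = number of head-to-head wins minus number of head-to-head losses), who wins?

Pairwise results:
  Plan E vs Plan D: Plan E wins 9–5.
  Plan E vs Plan A: Plan E wins 10–4.
  Plan E vs Plan H: Plan E wins 11–3.
  Plan E vs Plan G: Plan E wins 11–3.
  Plan D vs Plan A: Plan A wins 9–5.
  Plan D vs Plan H: Plan H wins 8–6.
  Plan D vs Plan G: Plan G wins 12–2.
  Plan A vs Plan H: Plan H wins 11–3.
  Plan A vs Plan G: Plan A wins 11–3.
  Plan H vs Plan G: Plan H wins 8–6.
Copeland scores (wins − losses):
  Plan E: 4 − 0 = 4
  Plan D: 0 − 4 = -4
  Plan A: 2 − 2 = 0
  Plan H: 3 − 1 = 2
  Plan G: 1 − 3 = -2
Plan E has the best Copeland score.

Plan E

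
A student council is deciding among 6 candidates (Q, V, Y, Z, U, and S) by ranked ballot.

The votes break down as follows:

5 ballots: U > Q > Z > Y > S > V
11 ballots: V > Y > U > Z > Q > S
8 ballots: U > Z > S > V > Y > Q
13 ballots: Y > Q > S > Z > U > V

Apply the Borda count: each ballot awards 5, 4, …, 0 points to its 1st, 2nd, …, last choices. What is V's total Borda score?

Borda scores:
  Q: 5·4 + 11·1 + 8·0 + 13·4 = 83
  V: 5·0 + 11·5 + 8·2 + 13·0 = 71
  Y: 5·2 + 11·4 + 8·1 + 13·5 = 127
  Z: 5·3 + 11·2 + 8·4 + 13·2 = 95
  U: 5·5 + 11·3 + 8·5 + 13·1 = 111
  S: 5·1 + 11·0 + 8·3 + 13·3 = 68

71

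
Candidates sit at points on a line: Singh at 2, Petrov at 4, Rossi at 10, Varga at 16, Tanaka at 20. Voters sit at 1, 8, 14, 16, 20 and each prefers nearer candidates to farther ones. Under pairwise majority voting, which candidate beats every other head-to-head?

Varga

With single-peaked preferences on a line, the Condorcet winner is the candidate closest to the median voter.
The median voter (position 14) is closest to Varga at 16.
Check: Varga vs Petrov — voters closer to Varga: 3 of 5.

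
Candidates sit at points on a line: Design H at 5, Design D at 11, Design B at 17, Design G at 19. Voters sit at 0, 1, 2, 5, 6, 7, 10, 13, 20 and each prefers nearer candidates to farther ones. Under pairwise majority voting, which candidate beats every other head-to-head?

Design H

With single-peaked preferences on a line, the Condorcet winner is the candidate closest to the median voter.
The median voter (position 6) is closest to Design H at 5.
Check: Design H vs Design B — voters closer to Design H: 7 of 9.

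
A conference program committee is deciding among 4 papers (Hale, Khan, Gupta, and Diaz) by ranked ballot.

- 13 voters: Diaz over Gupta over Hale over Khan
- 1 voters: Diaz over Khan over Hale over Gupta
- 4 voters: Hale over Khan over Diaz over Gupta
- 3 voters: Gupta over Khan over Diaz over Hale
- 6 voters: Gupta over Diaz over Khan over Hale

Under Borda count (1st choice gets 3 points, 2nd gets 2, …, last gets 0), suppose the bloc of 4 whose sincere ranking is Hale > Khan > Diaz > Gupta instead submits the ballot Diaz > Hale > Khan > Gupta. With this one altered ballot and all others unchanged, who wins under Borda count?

Borda totals with the altered ballot: Hale 22, Khan 18, Gupta 53, Diaz 69.
The winner is unchanged: still Diaz.

Diaz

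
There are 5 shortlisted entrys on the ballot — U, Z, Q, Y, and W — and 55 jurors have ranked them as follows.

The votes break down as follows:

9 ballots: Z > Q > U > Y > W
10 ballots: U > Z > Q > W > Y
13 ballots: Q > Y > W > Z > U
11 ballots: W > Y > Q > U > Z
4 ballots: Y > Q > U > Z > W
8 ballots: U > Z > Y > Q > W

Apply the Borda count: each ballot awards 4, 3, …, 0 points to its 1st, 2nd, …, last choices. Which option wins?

Borda scores:
  U: 9·2 + 10·4 + 13·0 + 11·1 + 4·2 + 8·4 = 109
  Z: 9·4 + 10·3 + 13·1 + 11·0 + 4·1 + 8·3 = 107
  Q: 9·3 + 10·2 + 13·4 + 11·2 + 4·3 + 8·1 = 141
  Y: 9·1 + 10·0 + 13·3 + 11·3 + 4·4 + 8·2 = 113
  W: 9·0 + 10·1 + 13·2 + 11·4 + 4·0 + 8·0 = 80
Q has the highest total.

Q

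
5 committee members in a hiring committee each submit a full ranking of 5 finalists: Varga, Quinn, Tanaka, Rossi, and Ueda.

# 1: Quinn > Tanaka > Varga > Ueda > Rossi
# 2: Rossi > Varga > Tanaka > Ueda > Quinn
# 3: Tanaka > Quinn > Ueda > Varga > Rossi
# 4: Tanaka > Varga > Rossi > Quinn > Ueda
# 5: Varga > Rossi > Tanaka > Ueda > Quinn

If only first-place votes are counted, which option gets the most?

Tanaka

First-place vote totals:
  Varga: 1
  Quinn: 1
  Tanaka: 2
  Rossi: 1
  Ueda: 0
Tanaka has the most first-place votes.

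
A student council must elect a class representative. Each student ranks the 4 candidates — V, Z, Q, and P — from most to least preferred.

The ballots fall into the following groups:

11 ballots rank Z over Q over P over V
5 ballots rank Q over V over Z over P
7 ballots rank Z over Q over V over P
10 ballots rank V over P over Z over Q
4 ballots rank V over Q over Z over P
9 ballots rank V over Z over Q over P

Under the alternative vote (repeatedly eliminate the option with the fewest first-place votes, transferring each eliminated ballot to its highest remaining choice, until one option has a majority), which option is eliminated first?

Round 1: V 23, Z 18, Q 5, P 0. P has the fewest and is eliminated.
Round 2: V 23, Z 18, Q 5. Q has the fewest and is eliminated.
Round 3: V 28, Z 18. V has a majority.

P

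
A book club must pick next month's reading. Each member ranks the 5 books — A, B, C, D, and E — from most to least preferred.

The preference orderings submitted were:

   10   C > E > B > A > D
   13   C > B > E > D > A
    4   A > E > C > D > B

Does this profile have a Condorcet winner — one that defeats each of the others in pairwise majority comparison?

Yes

Head-to-head results (27 voters total):
A vs B: B wins 23–4.
A vs C: C wins 23–4.
A vs D: A wins 14–13.
A vs E: E wins 23–4.
B vs C: C wins 27–0.
B vs D: B wins 23–4.
B vs E: E wins 14–13.
C vs D: C wins 27–0.
C vs E: C wins 23–4.
D vs E: E wins 27–0.
C beats each rival — A (23–4), B (27–0), D (27–0), E (23–4) — so C is the Condorcet winner.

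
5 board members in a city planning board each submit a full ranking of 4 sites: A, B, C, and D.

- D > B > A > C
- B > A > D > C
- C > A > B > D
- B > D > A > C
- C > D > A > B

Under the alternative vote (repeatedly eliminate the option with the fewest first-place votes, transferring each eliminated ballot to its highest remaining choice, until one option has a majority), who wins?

B

Round 1: B 2, C 2, D 1, A 0. A has the fewest and is eliminated.
Round 2: B 2, C 2, D 1. D has the fewest and is eliminated.
Round 3: B 3, C 2. B has a majority.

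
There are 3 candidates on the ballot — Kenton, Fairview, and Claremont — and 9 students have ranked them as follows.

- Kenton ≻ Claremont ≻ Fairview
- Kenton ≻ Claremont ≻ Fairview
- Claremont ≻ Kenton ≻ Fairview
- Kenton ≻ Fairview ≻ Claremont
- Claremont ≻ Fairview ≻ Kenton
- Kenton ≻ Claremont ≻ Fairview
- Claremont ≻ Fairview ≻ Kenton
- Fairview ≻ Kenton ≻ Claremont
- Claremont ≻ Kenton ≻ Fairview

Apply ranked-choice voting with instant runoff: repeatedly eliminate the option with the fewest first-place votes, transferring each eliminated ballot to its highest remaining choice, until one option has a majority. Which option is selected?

Kenton

Round 1: Kenton 4, Claremont 4, Fairview 1. Fairview has the fewest and is eliminated.
Round 2: Kenton 5, Claremont 4. Kenton has a majority.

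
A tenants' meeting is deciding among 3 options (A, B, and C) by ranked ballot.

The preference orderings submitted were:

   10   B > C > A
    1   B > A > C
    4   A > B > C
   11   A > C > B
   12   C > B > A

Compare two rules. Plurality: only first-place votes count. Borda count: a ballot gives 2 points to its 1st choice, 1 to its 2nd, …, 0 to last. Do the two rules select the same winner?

No

Plurality first-place counts: A 15, B 11, C 12 → A.
Borda totals: A 31, B 38, C 45 → C.
The two rules disagree: plurality picks A, Borda picks C.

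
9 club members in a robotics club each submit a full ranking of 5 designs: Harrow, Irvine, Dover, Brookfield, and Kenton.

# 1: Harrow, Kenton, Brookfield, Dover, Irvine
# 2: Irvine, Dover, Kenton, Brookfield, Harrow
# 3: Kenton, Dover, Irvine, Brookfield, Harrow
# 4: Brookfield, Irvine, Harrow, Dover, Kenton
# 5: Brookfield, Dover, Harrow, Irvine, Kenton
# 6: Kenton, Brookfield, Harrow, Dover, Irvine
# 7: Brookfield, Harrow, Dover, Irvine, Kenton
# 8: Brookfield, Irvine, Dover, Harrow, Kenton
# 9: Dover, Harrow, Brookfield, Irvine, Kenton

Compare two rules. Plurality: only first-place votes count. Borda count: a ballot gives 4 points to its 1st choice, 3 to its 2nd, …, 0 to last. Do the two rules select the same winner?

Yes

Plurality first-place counts: Harrow 1, Irvine 1, Dover 1, Brookfield 4, Kenton 2 → Brookfield.
Borda totals: Harrow 17, Irvine 15, Dover 20, Brookfield 25, Kenton 13 → Brookfield.
The two rules agree on Brookfield.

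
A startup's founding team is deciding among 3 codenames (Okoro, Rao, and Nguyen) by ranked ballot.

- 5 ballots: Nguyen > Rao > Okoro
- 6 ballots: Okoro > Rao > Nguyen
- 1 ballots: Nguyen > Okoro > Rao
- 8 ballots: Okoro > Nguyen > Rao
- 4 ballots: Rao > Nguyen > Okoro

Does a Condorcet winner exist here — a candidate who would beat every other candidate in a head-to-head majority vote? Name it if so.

Okoro

Head-to-head results (24 voters total):
Okoro vs Rao: Okoro wins 15–9.
Okoro vs Nguyen: Okoro wins 14–10.
Rao vs Nguyen: Nguyen wins 14–10.
Okoro beats each rival — Rao (15–9), Nguyen (14–10) — so Okoro is the Condorcet winner.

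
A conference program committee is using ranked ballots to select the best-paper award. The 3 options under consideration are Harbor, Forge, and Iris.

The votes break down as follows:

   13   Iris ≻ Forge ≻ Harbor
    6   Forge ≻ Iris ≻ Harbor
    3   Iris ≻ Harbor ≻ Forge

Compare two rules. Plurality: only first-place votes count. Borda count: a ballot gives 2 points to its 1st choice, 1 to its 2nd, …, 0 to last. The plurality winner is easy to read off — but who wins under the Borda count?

Plurality first-place counts: Harbor 0, Forge 6, Iris 16 → Iris.
Borda totals: Harbor 3, Forge 25, Iris 38 → Iris.

Iris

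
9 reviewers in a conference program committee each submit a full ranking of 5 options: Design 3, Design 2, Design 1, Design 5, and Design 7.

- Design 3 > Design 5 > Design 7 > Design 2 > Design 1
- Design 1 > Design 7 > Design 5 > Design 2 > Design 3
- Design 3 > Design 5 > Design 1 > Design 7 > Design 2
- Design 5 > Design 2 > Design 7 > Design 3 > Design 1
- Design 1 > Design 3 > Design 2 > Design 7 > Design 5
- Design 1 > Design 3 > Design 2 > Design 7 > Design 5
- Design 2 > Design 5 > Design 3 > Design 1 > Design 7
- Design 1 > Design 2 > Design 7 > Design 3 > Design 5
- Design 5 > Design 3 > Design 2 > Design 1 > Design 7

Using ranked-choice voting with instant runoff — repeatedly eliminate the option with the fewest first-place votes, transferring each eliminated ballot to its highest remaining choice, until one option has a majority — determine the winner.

Round 1: Design 1 4, Design 3 2, Design 5 2, Design 2 1, Design 7 0. Design 7 has the fewest and is eliminated.
Round 2: Design 1 4, Design 3 2, Design 5 2, Design 2 1. Design 2 has the fewest and is eliminated.
Round 3: Design 1 4, Design 5 3, Design 3 2. Design 3 has the fewest and is eliminated.
Round 4: Design 5 5, Design 1 4. Design 5 has a majority.

Design 5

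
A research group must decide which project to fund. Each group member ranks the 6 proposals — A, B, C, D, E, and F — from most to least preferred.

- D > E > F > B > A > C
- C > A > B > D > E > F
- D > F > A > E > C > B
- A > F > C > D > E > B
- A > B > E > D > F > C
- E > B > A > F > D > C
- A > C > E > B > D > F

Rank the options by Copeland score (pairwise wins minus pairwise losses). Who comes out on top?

Pairwise results:
  A vs B: A wins 5–2.
  A vs C: A wins 6–1.
  A vs D: A wins 5–2.
  A vs E: A wins 5–2.
  A vs F: A wins 5–2.
  B vs C: C wins 4–3.
  B vs D: B wins 4–3.
  B vs E: E wins 5–2.
  B vs F: B wins 4–3.
  C vs D: D wins 4–3.
  C vs E: E wins 4–3.
  C vs F: F wins 5–2.
  D vs E: D wins 4–3.
  D vs F: D wins 5–2.
  E vs F: E wins 5–2.
Copeland scores (wins − losses):
  A: 5 − 0 = 5
  B: 2 − 3 = -1
  C: 1 − 4 = -3
  D: 3 − 2 = 1
  E: 3 − 2 = 1
  F: 1 − 4 = -3
A has the best Copeland score.

A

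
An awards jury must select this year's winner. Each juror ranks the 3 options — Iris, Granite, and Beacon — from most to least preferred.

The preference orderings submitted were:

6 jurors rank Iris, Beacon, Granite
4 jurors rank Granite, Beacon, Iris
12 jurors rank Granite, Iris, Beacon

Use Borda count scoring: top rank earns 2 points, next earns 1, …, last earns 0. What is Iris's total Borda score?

24

Borda scores:
  Iris: 6·2 + 4·0 + 12·1 = 24
  Granite: 6·0 + 4·2 + 12·2 = 32
  Beacon: 6·1 + 4·1 + 12·0 = 10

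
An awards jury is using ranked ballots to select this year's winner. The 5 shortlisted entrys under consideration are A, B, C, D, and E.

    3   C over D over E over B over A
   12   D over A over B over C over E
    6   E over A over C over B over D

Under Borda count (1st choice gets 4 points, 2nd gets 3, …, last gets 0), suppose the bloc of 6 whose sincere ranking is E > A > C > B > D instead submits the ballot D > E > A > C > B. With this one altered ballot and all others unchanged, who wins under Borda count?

D

Borda totals with the altered ballot: A 48, B 27, C 30, D 81, E 24.
The winner is unchanged: still D.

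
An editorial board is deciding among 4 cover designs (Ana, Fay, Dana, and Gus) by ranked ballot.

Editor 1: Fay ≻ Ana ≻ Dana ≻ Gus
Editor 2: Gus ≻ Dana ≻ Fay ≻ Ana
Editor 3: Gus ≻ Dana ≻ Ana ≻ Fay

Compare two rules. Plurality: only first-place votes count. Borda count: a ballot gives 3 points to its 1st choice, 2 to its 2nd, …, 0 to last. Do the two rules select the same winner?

Plurality first-place counts: Ana 0, Fay 1, Dana 0, Gus 2 → Gus.
Borda totals: Ana 3, Fay 4, Dana 5, Gus 6 → Gus.
The two rules agree on Gus.

Yes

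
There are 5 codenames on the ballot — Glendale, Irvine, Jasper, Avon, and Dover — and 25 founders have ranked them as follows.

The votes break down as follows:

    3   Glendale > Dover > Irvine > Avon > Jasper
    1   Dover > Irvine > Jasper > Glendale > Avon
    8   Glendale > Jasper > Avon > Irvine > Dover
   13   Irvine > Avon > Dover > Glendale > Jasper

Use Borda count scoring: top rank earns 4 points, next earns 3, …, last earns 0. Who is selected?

Irvine

Borda scores:
  Glendale: 3·4 + 1 + 8·4 + 13·1 = 58
  Irvine: 3·2 + 3 + 8·1 + 13·4 = 69
  Jasper: 3·0 + 2 + 8·3 + 13·0 = 26
  Avon: 3·1 + 0 + 8·2 + 13·3 = 58
  Dover: 3·3 + 4 + 8·0 + 13·2 = 39
Irvine has the highest total.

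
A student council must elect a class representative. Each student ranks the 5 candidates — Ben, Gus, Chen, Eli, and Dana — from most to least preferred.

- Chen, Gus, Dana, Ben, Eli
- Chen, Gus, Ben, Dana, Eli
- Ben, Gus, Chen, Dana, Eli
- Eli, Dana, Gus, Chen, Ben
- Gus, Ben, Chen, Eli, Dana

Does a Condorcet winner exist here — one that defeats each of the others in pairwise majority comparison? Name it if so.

Gus

Head-to-head results (5 voters total):
Ben vs Gus: Gus wins 4–1.
Ben vs Chen: Chen wins 3–2.
Ben vs Eli: Ben wins 4–1.
Ben vs Dana: Ben wins 3–2.
Gus vs Chen: Gus wins 3–2.
Gus vs Eli: Gus wins 4–1.
Gus vs Dana: Gus wins 4–1.
Chen vs Eli: Chen wins 4–1.
Chen vs Dana: Chen wins 4–1.
Eli vs Dana: Dana wins 3–2.
Gus beats each rival — Ben (4–1), Chen (3–2), Eli (4–1), Dana (4–1) — so Gus is the Condorcet winner.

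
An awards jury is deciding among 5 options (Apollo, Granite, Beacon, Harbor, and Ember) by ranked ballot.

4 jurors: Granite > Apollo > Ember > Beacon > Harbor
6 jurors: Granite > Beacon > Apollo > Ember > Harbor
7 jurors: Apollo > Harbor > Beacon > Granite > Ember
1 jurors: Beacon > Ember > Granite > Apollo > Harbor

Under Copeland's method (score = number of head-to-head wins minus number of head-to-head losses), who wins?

Pairwise results:
  Apollo vs Granite: Granite wins 11–7.
  Apollo vs Beacon: Apollo wins 11–7.
  Apollo vs Harbor: Apollo wins 18–0.
  Apollo vs Ember: Apollo wins 17–1.
  Granite vs Beacon: Granite wins 10–8.
  Granite vs Harbor: Granite wins 11–7.
  Granite vs Ember: Granite wins 17–1.
  Beacon vs Harbor: Beacon wins 11–7.
  Beacon vs Ember: Beacon wins 14–4.
  Harbor vs Ember: Ember wins 11–7.
Copeland scores (wins − losses):
  Apollo: 3 − 1 = 2
  Granite: 4 − 0 = 4
  Beacon: 2 − 2 = 0
  Harbor: 0 − 4 = -4
  Ember: 1 − 3 = -2
Granite has the best Copeland score.

Granite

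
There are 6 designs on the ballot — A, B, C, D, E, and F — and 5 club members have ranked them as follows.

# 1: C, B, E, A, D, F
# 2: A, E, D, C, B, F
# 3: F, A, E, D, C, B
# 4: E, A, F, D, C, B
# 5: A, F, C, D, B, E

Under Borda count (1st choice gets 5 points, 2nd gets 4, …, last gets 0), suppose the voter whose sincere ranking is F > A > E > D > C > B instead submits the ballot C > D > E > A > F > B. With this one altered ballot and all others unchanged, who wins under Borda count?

A

Borda totals with the altered ballot: A 18, B 6, C 16, D 12, E 15, F 8.
The winner is unchanged: still A.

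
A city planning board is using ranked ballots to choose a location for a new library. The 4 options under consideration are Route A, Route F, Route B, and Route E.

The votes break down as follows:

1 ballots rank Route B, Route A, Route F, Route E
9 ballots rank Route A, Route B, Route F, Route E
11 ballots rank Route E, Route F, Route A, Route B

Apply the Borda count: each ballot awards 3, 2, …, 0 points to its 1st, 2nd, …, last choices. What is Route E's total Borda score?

Borda scores:
  Route A: 2 + 9·3 + 11·1 = 40
  Route F: 1 + 9·1 + 11·2 = 32
  Route B: 3 + 9·2 + 11·0 = 21
  Route E: 0 + 9·0 + 11·3 = 33

33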